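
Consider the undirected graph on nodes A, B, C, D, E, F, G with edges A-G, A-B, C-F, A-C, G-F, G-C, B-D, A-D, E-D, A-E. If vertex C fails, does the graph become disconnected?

Deleting C leaves 1 component (was 1) (its neighbors A, F, G remain connected to each other), so C is not a cut vertex.

No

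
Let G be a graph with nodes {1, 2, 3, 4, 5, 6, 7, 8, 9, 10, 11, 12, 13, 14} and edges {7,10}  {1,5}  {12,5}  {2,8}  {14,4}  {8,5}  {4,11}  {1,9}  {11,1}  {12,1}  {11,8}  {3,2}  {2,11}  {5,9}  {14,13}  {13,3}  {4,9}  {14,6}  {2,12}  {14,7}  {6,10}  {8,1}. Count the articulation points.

Removing 14 increases the component count from 1 to 2, so 14 is a cut vertex.
By contrast removing 9 leaves 1 component; it is not a cut vertex. No other vertex is a cut vertex either.

1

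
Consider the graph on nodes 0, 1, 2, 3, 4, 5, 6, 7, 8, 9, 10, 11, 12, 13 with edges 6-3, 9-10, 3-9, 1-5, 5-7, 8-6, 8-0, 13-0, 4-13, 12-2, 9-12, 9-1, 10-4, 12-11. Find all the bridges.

1-5, 1-9, 11-12, 12-2, 12-9, 5-7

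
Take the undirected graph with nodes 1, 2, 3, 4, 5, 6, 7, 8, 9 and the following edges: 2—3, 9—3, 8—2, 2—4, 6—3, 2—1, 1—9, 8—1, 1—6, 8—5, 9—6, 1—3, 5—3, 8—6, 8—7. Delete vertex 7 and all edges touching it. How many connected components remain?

1

With 7 gone, the remaining components are: {1, 2, 3, 4, 5, 6, 8, 9}.
That is 1 component.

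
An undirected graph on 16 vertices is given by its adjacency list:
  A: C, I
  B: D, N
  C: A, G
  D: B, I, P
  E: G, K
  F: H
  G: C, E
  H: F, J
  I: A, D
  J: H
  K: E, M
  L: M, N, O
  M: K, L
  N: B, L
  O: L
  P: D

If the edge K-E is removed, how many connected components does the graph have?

2

K and E are still connected via K-M-L-N-B-D-I-A-C-G-E, so the component count stays at 2.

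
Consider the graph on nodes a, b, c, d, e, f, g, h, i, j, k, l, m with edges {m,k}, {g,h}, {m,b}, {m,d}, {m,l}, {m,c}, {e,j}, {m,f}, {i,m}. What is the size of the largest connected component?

a is isolated — a component by itself.
Starting from e we can reach e, j. That is one component of size 2.
Starting from g we can reach g, h. That is one component of size 2.
Starting from b we can reach b, c, d, f, i, k, l, m. That is one component of size 8.
The largest has 8 vertices.

8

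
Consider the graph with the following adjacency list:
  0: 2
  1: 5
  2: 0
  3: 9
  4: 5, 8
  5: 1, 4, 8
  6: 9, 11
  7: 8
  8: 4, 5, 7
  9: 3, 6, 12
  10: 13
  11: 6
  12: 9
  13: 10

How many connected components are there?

4

Starting from 0 we can reach 0, 2. That is one component of size 2.
Starting from 10 we can reach 10, 13. That is one component of size 2.
Starting from 3 we can reach 3, 6, 9, 11, 12. That is one component of size 5.
Starting from 1 we can reach 1, 4, 5, 7, 8. That is one component of size 5.
Total: 4 components.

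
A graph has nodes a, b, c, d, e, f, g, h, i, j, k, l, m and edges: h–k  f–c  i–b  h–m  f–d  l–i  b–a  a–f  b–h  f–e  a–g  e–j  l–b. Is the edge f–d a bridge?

Removing f–d leaves no path between f and d: the component count goes from 1 to 2. So it is a bridge.

Yes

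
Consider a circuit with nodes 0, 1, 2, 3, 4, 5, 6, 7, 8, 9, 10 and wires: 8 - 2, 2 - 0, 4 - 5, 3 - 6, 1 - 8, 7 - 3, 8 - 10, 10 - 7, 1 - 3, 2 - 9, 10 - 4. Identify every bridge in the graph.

0-2, 10-4, 2-8, 2-9, 3-6, 4-5

The edges on the cycle 1-8-10-7-3-1 are not bridges since each lies on that cycle.
But removing 3 - 6 disconnects 3 from 6; removing 0 - 2 disconnects 0 from 2; removing 5 - 4 disconnects 5 from 4; removing 9 - 2 disconnects 9 from 2 — these are bridges.
In total 6 edges are bridges.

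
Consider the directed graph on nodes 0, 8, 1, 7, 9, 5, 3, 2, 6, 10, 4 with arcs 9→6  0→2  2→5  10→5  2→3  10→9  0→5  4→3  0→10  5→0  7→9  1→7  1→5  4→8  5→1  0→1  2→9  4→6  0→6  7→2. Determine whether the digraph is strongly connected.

No

There is no directed path from 6 to 4, so the graph is not strongly connected.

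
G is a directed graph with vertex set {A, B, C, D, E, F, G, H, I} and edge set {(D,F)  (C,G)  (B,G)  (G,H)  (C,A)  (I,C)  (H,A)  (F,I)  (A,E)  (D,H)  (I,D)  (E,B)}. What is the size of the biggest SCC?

{A, B, E, G, H} are all mutually reachable — one SCC of size 5.
{D, F, I} are all mutually reachable — one SCC of size 3.
{C} is an SCC by itself.
The largest has 5 vertices.

5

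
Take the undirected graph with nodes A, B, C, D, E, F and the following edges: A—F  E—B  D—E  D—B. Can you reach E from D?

From D we can reach B, D, E, which includes E.

Yes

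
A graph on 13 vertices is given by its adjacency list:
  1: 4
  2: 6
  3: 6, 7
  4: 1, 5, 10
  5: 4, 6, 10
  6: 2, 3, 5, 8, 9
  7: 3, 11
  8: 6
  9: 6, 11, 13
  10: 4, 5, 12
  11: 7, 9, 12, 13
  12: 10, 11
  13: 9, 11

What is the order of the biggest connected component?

Starting from 1 we can reach 1, 2, 3, 4, 5, 6, 7, 8, 9, 10, 11, 12, 13. That is one component of size 13.
The largest has 13 vertices.

13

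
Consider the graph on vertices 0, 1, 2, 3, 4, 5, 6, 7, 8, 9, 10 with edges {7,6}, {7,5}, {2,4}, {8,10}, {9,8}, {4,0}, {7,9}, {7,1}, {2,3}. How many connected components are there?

Starting from 0 we can reach 0, 2, 3, 4. That is one component of size 4.
Starting from 1 we can reach 1, 5, 6, 7, 8, 9, 10. That is one component of size 7.
Total: 2 components.

2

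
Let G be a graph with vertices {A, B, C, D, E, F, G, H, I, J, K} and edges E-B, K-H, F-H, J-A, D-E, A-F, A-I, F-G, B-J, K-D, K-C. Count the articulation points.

3

Removing A increases the component count from 1 to 2, so A is a cut vertex.
Removing F increases the component count from 1 to 2, so F is a cut vertex.
Removing K increases the component count from 1 to 2, so K is a cut vertex.
By contrast removing H leaves 1 component; it is not a cut vertex. No other vertex is a cut vertex either.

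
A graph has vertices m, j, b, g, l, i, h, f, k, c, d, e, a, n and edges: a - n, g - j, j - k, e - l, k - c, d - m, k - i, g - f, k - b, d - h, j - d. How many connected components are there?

Starting from e we can reach e, l. That is one component of size 2.
Starting from a we can reach a, n. That is one component of size 2.
Starting from b we can reach b, c, d, f, g, h, i, j, k, m. That is one component of size 10.
Total: 3 components.

3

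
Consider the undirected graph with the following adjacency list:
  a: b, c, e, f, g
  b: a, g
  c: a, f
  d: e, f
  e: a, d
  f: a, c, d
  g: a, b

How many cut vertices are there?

1

Removing a increases the component count from 1 to 2, so a is a cut vertex.
By contrast removing e leaves 1 component; it is not a cut vertex. No other vertex is a cut vertex either.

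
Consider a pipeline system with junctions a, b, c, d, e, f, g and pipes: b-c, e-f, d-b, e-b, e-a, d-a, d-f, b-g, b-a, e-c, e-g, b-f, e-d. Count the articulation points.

0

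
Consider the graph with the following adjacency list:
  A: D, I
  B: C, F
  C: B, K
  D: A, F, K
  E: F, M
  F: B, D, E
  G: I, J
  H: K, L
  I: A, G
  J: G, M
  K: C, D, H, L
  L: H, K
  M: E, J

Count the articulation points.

Removing K increases the component count from 1 to 2, so K is a cut vertex.
By contrast removing I leaves 1 component; it is not a cut vertex. No other vertex is a cut vertex either.

1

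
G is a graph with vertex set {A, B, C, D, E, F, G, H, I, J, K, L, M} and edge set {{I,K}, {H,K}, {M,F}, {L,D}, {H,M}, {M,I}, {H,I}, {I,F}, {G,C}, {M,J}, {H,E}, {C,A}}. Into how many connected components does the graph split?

4

B is isolated — a component by itself.
Starting from D we can reach D, L. That is one component of size 2.
Starting from A we can reach A, C, G. That is one component of size 3.
Starting from E we can reach E, F, H, I, J, K, M. That is one component of size 7.
Total: 4 components.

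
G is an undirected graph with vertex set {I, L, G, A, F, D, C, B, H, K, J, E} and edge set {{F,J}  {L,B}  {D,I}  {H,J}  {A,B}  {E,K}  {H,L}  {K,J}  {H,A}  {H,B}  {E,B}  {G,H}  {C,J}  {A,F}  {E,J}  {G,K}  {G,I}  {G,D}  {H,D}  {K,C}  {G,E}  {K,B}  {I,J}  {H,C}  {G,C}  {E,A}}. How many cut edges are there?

0

The edges on the cycle G-H-L-B-K-G are not bridges since each lies on that cycle.
Every edge lies on some cycle, so there are no bridges.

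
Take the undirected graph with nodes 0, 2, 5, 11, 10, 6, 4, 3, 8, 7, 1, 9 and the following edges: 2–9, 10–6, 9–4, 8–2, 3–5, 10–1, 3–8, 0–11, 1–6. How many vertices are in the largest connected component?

6

7 is isolated — a component by itself.
Starting from 0 we can reach 0, 11. That is one component of size 2.
Starting from 1 we can reach 1, 6, 10. That is one component of size 3.
Starting from 2 we can reach 2, 3, 4, 5, 8, 9. That is one component of size 6.
The largest has 6 vertices.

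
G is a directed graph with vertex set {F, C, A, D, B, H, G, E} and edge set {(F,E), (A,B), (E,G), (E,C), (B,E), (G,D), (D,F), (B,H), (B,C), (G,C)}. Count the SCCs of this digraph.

{D, E, F, G} are all mutually reachable — one SCC of size 4.
{C} is an SCC by itself.
{A} is an SCC by itself.
{H} is an SCC by itself.
{B} is an SCC by itself.
That gives 5 strongly connected components.

5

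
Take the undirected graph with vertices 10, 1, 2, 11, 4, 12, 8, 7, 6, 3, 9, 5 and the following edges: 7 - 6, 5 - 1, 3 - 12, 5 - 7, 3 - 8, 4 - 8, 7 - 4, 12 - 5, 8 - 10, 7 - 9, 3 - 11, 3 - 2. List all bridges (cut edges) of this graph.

1-5, 10-8, 11-3, 2-3, 6-7, 7-9

The edges on the cycle 3-12-5-7-4-8-3 are not bridges since each lies on that cycle.
But removing 5 - 1 disconnects 5 from 1; removing 7 - 9 disconnects 7 from 9; removing 8 - 10 disconnects 8 from 10; removing 6 - 7 disconnects 6 from 7 — these are bridges.
In total 6 edges are bridges.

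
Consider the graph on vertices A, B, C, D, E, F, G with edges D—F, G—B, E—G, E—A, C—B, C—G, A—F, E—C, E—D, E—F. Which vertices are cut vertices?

Removing E increases the component count from 1 to 2, so E is a cut vertex.
By contrast removing D leaves 1 component; it is not a cut vertex. No other vertex is a cut vertex either.

E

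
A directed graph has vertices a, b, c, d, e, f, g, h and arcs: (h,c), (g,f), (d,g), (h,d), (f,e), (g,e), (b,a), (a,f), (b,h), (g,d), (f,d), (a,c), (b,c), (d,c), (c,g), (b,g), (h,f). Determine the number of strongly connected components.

5

{c, d, f, g} are all mutually reachable — one SCC of size 4.
{a} is an SCC by itself.
{b} is an SCC by itself.
{h} is an SCC by itself.
{e} is an SCC by itself.
That gives 5 strongly connected components.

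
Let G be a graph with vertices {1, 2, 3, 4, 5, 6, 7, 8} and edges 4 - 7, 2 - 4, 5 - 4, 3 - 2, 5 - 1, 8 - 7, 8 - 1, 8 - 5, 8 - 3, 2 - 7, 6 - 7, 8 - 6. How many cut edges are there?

The edges on the cycle 8-3-2-7-6-8 are not bridges since each lies on that cycle.
Every edge lies on some cycle, so there are no bridges.

0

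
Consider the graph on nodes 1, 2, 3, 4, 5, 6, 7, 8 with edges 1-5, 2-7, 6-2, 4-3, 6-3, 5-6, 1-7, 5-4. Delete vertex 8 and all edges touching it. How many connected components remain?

1

With 8 gone, the remaining components are: {1, 2, 3, 4, 5, 6, 7}.
That is 1 component.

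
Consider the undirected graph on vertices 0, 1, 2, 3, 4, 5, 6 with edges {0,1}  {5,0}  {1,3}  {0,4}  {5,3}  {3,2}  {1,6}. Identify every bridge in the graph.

The edges on the cycle 5-0-1-3-5 are not bridges since each lies on that cycle.
But removing 0 - 4 disconnects 0 from 4; removing 1 - 6 disconnects 1 from 6; removing 3 - 2 disconnects 3 from 2 — these are bridges.

0-4, 1-6, 2-3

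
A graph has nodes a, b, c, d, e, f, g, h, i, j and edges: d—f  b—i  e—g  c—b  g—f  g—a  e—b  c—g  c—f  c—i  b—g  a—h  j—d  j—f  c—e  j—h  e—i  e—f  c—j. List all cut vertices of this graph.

none

Removing h, for instance, still leaves 1 component. No single vertex removal increases the component count — the graph has no articulation points.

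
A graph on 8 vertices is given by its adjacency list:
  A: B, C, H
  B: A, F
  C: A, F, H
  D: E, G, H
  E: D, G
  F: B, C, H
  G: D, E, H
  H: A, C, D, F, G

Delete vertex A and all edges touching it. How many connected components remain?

1

With A gone, the remaining components are: {B, C, D, E, F, G, H}.
That is 1 component.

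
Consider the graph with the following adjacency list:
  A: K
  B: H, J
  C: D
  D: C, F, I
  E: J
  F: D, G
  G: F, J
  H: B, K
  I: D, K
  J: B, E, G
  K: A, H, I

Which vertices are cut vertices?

Removing D increases the component count from 1 to 2, so D is a cut vertex.
Removing J increases the component count from 1 to 2, so J is a cut vertex.
Removing K increases the component count from 1 to 2, so K is a cut vertex.
By contrast removing G leaves 1 component; it is not a cut vertex. No other vertex is a cut vertex either.

D, J, K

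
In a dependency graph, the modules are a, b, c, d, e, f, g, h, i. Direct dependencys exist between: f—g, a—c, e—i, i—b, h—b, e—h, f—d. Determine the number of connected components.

Starting from a we can reach a, c. That is one component of size 2.
Starting from d we can reach d, f, g. That is one component of size 3.
Starting from b we can reach b, e, h, i. That is one component of size 4.
Total: 3 components.

3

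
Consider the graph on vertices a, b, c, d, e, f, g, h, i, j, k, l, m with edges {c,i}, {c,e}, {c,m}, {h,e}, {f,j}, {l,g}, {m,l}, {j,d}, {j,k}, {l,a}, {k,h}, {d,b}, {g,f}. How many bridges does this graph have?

The edges on the cycle c-m-l-g-f-j-k-h-e-c are not bridges since each lies on that cycle.
But removing l-a disconnects l from a; removing d-b disconnects d from b; removing c-i disconnects c from i; removing d-j disconnects d from j — these are bridges.
That makes 4 bridges.

4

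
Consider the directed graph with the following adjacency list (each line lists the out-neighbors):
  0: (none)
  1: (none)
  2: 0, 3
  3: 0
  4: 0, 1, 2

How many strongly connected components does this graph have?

{1} is an SCC by itself.
{0} is an SCC by itself.
{3} is an SCC by itself.
{4} is an SCC by itself.
{2} is an SCC by itself.
That gives 5 strongly connected components.

5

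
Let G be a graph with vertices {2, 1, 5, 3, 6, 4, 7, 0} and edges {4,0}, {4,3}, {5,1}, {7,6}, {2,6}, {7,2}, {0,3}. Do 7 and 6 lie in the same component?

From 7 we can reach 2, 6, 7, which includes 6.

Yes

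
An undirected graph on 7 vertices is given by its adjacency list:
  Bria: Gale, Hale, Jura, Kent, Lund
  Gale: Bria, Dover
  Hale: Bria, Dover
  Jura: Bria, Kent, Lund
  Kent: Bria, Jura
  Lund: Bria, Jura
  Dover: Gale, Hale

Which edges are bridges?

none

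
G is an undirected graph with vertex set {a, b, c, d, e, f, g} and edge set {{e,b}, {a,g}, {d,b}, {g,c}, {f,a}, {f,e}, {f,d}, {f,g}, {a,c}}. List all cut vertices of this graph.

Removing f increases the component count from 1 to 2, so f is a cut vertex.
By contrast removing c leaves 1 component; it is not a cut vertex. No other vertex is a cut vertex either.

f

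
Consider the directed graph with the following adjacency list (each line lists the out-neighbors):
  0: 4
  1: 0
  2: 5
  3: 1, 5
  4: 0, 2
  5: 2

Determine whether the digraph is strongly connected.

There is no directed path from 0 to 1, so the graph is not strongly connected.

No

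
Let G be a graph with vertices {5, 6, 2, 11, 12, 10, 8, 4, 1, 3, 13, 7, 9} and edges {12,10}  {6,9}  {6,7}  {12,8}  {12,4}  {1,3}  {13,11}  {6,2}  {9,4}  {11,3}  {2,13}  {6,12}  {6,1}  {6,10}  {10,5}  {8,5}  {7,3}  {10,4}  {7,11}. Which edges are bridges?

The edges on the cycle 6-12-8-5-10-6 are not bridges since each lies on that cycle.
Every edge lies on some cycle, so there are no bridges.

none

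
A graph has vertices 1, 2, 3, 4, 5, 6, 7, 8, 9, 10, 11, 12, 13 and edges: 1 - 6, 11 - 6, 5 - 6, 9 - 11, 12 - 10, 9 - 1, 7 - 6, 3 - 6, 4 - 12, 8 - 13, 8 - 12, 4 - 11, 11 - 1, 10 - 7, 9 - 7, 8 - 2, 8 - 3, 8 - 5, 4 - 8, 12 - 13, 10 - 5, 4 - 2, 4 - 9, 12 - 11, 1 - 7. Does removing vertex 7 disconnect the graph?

No

Deleting 7 leaves 1 component (was 1) (its neighbors 1, 6, 9, 10 remain connected to each other), so 7 is not a cut vertex.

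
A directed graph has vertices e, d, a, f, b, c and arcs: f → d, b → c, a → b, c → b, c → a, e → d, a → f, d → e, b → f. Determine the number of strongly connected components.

3

{a, b, c} are all mutually reachable — one SCC of size 3.
{d, e} are all mutually reachable — one SCC of size 2.
{f} is an SCC by itself.
That gives 3 strongly connected components.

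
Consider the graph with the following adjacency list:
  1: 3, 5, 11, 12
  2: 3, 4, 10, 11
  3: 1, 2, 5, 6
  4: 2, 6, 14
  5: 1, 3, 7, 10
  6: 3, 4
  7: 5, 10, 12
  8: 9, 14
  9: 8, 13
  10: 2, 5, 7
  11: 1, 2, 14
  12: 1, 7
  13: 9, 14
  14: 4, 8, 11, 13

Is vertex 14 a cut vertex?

Yes

Deleting 14 raises the number of components from 1 to 2, so 14 is a cut vertex.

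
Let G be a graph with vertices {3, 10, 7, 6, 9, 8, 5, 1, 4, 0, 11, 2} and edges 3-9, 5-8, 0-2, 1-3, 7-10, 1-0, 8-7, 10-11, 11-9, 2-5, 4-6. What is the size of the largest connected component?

10

Starting from 4 we can reach 4, 6. That is one component of size 2.
Starting from 0 we can reach 0, 1, 2, 3, 5, 7, 8, 9, 10, 11. That is one component of size 10.
The largest has 10 vertices.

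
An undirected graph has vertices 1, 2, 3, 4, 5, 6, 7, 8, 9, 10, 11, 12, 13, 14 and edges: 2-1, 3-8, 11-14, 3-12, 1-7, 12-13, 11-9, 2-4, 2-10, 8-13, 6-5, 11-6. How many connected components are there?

3

Starting from 3 we can reach 3, 8, 12, 13. That is one component of size 4.
Starting from 1 we can reach 1, 2, 4, 7, 10. That is one component of size 5.
Starting from 5 we can reach 5, 6, 9, 11, 14. That is one component of size 5.
Total: 3 components.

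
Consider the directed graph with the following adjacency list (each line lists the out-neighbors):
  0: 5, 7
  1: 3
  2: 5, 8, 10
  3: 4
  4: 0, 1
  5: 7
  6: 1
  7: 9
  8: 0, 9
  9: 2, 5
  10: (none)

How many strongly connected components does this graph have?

4

{0, 2, 5, 7, 8, 9} are all mutually reachable — one SCC of size 6.
{1, 3, 4} are all mutually reachable — one SCC of size 3.
{10} is an SCC by itself.
{6} is an SCC by itself.
That gives 4 strongly connected components.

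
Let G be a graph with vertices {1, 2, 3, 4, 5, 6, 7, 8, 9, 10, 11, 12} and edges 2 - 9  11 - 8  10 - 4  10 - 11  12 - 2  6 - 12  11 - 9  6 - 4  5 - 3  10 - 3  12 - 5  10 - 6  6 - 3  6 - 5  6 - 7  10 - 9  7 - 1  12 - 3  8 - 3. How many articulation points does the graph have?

Removing 6 increases the component count from 1 to 2, so 6 is a cut vertex.
Removing 7 increases the component count from 1 to 2, so 7 is a cut vertex.
By contrast removing 10 leaves 1 component; it is not a cut vertex. No other vertex is a cut vertex either.

2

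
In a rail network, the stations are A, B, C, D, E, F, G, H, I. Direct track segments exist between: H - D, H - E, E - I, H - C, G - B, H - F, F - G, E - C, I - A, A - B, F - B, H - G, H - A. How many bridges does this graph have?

1

The edges on the cycle H-E-C-H are not bridges since each lies on that cycle.
But removing D - H disconnects D from H — this is a bridge.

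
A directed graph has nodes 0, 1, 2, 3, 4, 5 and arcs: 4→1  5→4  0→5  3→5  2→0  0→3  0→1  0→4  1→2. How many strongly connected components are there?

1

{0, 1, 2, 3, 4, 5} are all mutually reachable — one SCC of size 6.
That gives 1 strongly connected component.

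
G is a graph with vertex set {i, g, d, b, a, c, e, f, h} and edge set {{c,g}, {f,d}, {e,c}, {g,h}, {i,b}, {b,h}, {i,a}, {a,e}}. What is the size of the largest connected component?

7

Starting from d we can reach d, f. That is one component of size 2.
Starting from a we can reach a, b, c, e, g, h, i. That is one component of size 7.
The largest has 7 vertices.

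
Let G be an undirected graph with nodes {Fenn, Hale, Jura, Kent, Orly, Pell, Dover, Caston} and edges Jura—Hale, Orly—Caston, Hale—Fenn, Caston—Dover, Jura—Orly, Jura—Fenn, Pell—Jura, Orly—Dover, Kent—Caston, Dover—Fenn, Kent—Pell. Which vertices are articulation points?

Removing Fenn, for instance, still leaves 1 component. No single vertex removal increases the component count — the graph has no articulation points.

none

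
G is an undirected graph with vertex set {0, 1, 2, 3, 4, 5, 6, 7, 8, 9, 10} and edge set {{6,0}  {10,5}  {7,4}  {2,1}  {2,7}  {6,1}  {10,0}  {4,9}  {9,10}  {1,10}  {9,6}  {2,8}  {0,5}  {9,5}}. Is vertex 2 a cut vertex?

Yes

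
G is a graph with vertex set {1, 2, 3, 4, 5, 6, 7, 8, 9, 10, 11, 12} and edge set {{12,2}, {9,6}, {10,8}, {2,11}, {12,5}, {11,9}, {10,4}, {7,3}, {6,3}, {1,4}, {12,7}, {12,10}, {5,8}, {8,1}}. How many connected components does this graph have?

Starting from 1 we can reach 1, 2, 3, 4, 5, 6, 7, 8, 9, 10, 11, 12. That is one component of size 12.
Total: 1 component.

1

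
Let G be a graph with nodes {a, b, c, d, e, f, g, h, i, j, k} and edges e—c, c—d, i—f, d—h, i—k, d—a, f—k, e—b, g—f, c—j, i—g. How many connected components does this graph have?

Starting from f we can reach f, g, i, k. That is one component of size 4.
Starting from a we can reach a, b, c, d, e, h, j. That is one component of size 7.
Total: 2 components.

2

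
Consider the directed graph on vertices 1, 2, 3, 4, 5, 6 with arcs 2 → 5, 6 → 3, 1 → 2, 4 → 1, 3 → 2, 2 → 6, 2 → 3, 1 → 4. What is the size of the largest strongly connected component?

{2, 3, 6} are all mutually reachable — one SCC of size 3.
{1, 4} are all mutually reachable — one SCC of size 2.
{5} is an SCC by itself.
The largest has 3 vertices.

3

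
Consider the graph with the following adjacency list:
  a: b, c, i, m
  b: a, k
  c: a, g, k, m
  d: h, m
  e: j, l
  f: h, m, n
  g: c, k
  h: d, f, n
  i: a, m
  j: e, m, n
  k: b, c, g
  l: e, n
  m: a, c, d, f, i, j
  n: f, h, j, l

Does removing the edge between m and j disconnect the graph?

After removing m-j, the path m-f-n-j still connects them, so the edge is not a bridge.

No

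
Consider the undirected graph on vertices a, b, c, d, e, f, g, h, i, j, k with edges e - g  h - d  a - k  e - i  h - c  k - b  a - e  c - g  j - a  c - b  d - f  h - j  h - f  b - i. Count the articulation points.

1

Removing h increases the component count from 1 to 2, so h is a cut vertex.
By contrast removing e leaves 1 component; it is not a cut vertex. No other vertex is a cut vertex either.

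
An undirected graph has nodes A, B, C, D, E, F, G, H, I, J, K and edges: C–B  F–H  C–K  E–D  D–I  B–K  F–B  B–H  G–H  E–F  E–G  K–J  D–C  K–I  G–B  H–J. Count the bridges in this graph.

0

The edges on the cycle E-D-C-K-J-H-G-E are not bridges since each lies on that cycle.
Every edge lies on some cycle, so there are no bridges.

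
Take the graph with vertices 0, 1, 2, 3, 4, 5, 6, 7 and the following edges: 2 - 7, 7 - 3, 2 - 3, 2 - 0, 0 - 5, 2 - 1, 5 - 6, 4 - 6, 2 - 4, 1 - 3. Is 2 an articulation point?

Yes

Deleting 2 raises the number of components from 1 to 2, so 2 is a cut vertex.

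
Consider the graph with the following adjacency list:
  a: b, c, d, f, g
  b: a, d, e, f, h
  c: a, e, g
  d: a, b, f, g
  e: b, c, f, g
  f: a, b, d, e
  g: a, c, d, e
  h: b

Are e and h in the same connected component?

From e we can reach a, b, c, d, e, f, g, h, which includes h.

Yes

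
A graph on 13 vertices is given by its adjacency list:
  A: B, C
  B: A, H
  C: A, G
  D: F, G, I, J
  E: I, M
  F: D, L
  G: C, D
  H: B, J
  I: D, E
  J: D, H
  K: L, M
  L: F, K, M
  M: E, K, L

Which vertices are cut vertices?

D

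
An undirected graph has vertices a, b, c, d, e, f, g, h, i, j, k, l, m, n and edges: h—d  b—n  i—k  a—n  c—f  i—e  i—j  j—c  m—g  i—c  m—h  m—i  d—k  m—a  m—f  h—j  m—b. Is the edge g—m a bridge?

Yes

Removing g—m leaves no path between g and m: the component count goes from 2 to 3. So it is a bridge.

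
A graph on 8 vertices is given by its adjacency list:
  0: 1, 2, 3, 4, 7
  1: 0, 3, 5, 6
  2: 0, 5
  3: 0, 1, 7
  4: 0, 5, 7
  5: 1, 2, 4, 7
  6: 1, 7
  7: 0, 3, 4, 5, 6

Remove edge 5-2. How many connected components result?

5 and 2 are still connected via 5-7-0-2, so the component count stays at 1.

1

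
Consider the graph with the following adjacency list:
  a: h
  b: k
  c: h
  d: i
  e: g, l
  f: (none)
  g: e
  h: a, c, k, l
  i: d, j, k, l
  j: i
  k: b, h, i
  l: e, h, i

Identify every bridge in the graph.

a-h, b-k, c-h, d-i, e-g, e-l, i-j

The edges on the cycle k-h-l-i-k are not bridges since each lies on that cycle.
But removing h-a disconnects h from a; removing d-i disconnects d from i; removing l-e disconnects l from e; removing k-b disconnects k from b — these are bridges.
In total 7 edges are bridges.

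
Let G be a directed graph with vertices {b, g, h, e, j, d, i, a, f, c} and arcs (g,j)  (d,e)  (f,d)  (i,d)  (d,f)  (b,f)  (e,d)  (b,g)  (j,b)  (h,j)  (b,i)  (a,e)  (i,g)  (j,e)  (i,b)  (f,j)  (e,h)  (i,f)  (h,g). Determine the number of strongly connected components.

3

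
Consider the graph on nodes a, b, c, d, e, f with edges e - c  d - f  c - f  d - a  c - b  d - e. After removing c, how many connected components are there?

With c gone, the remaining components are: {b}; {a, d, e, f}.
That is 2 components.

2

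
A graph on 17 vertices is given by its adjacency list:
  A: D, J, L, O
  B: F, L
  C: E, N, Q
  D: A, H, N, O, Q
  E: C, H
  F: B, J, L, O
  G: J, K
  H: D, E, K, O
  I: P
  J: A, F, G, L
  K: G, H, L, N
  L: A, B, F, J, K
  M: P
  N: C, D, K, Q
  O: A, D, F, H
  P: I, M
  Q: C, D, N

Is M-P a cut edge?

Yes

Removing M-P leaves no path between M and P: the component count goes from 2 to 3. So it is a bridge.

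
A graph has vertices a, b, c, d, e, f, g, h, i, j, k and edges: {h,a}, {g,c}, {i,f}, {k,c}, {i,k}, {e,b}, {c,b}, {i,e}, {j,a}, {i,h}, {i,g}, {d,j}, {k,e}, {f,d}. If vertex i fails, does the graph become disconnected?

Deleting i raises the number of components from 1 to 2, so i is a cut vertex.

Yes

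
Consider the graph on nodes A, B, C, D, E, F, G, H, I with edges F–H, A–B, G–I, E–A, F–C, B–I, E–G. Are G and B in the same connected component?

From G we can reach A, B, E, G, I, which includes B.

Yes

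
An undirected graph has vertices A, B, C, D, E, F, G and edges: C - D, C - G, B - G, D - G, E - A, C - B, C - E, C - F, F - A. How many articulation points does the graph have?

1

Removing C increases the component count from 1 to 2, so C is a cut vertex.
By contrast removing B leaves 1 component; it is not a cut vertex. No other vertex is a cut vertex either.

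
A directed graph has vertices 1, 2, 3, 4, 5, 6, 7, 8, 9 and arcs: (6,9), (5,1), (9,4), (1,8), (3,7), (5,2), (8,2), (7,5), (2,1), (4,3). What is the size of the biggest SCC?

{1, 2, 8} are all mutually reachable — one SCC of size 3.
{7} is an SCC by itself.
{6} is an SCC by itself.
{3} is an SCC by itself.
{5} is an SCC by itself.
(and 2 more singleton SCCs)
The largest has 3 vertices.

3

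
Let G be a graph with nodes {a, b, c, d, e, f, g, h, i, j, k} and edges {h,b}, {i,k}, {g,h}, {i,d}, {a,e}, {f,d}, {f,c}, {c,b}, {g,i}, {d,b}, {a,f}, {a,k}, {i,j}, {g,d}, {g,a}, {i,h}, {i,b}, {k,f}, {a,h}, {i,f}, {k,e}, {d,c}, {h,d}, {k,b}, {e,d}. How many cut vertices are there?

Removing i increases the component count from 1 to 2, so i is a cut vertex.
By contrast removing c leaves 1 component; it is not a cut vertex. No other vertex is a cut vertex either.

1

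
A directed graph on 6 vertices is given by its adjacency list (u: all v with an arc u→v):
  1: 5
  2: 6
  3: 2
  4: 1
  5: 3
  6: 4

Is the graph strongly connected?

From 2 we can reach every vertex (1, 2, 3, 4, 5, 6), and every vertex can reach 2 (1, 2, 3, 4, 5, 6). So the whole graph is one strongly connected component.

Yes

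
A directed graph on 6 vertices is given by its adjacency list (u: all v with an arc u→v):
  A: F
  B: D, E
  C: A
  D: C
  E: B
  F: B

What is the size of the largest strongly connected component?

{A, B, C, D, E, F} are all mutually reachable — one SCC of size 6.
The largest has 6 vertices.

6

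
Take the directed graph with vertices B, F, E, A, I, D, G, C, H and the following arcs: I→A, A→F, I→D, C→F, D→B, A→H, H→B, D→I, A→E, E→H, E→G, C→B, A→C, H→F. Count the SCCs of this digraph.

8

{D, I} are all mutually reachable — one SCC of size 2.
{H} is an SCC by itself.
{G} is an SCC by itself.
{A} is an SCC by itself.
{E} is an SCC by itself.
(and 3 more singleton SCCs)
That gives 8 strongly connected components.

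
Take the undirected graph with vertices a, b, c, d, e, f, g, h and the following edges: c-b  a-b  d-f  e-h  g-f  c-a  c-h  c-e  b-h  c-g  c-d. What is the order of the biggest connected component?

8

Starting from a we can reach a, b, c, d, e, f, g, h. That is one component of size 8.
The largest has 8 vertices.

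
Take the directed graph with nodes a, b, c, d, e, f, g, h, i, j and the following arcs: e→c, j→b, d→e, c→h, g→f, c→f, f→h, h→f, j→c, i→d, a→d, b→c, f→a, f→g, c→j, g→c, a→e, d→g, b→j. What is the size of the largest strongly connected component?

9

{a, b, c, d, e, f, g, h, j} are all mutually reachable — one SCC of size 9.
{i} is an SCC by itself.
The largest has 9 vertices.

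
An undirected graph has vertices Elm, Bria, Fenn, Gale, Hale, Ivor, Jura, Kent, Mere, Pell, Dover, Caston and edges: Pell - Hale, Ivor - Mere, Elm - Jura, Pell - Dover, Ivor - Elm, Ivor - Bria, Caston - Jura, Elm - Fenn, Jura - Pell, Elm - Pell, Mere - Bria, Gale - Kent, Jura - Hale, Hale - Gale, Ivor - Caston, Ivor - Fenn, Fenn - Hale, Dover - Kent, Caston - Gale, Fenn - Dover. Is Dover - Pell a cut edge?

After removing Dover - Pell, the path Dover-Fenn-Elm-Pell still connects them, so the edge is not a bridge.

No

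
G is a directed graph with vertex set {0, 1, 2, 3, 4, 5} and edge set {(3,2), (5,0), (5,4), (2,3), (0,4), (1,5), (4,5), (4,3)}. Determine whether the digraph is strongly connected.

There is no directed path from 2 to 4, so the graph is not strongly connected.

No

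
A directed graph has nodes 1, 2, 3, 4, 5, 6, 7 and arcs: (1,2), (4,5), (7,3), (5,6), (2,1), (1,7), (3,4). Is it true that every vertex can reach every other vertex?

No

There is no directed path from 4 to 2, so the graph is not strongly connected.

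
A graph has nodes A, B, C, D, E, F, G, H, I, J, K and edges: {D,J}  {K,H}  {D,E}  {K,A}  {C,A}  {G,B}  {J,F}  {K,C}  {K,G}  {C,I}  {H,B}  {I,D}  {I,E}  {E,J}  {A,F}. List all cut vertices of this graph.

K

Removing K increases the component count from 1 to 2, so K is a cut vertex.
By contrast removing B leaves 1 component; it is not a cut vertex. No other vertex is a cut vertex either.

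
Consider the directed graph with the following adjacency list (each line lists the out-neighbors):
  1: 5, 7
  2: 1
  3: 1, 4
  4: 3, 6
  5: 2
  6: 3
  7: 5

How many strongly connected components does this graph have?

2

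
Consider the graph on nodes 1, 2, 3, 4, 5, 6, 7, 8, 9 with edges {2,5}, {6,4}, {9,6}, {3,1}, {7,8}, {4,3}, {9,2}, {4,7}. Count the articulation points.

Removing 2 increases the component count from 1 to 2, so 2 is a cut vertex.
Removing 3 increases the component count from 1 to 2, so 3 is a cut vertex.
Removing 4 increases the component count from 1 to 3, so 4 is a cut vertex.
Likewise 6, 7, 9 are cut vertices.
By contrast removing 8 leaves 1 component; it is not a cut vertex. No other vertex is a cut vertex either.

6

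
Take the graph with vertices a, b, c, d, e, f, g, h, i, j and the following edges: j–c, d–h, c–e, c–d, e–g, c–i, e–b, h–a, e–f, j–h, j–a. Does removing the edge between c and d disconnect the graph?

No

After removing c–d, the path c-j-h-d still connects them, so the edge is not a bridge.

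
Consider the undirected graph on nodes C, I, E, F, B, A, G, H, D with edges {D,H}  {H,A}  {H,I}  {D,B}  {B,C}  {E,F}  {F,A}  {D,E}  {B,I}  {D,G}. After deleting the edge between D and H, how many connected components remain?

D and H are still connected via D-B-I-H, so the component count stays at 1.

1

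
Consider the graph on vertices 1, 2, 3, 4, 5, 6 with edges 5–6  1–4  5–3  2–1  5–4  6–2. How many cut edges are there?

The edges on the cycle 5-6-2-1-4-5 are not bridges since each lies on that cycle.
But removing 5–3 disconnects 5 from 3 — this is a bridge.

1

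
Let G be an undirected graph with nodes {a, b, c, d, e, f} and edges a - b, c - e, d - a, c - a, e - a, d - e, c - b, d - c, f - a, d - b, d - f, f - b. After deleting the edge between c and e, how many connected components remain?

1

c and e are still connected via c-d-e, so the component count stays at 1.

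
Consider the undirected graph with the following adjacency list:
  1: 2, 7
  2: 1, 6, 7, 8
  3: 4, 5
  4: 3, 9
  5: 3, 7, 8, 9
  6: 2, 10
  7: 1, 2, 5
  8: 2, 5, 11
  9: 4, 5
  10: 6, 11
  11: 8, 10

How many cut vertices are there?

1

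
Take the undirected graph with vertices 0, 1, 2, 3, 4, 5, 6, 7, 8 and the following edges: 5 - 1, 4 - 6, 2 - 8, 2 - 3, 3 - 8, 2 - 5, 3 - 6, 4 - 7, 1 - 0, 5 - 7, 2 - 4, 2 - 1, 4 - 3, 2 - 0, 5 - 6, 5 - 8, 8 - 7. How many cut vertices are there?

0

Removing 6, for instance, still leaves 1 component. No single vertex removal increases the component count — the graph has no articulation points.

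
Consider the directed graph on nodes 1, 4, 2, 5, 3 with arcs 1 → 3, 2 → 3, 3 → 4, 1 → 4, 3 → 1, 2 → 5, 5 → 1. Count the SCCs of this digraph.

4

{1, 3} are all mutually reachable — one SCC of size 2.
{4} is an SCC by itself.
{5} is an SCC by itself.
{2} is an SCC by itself.
That gives 4 strongly connected components.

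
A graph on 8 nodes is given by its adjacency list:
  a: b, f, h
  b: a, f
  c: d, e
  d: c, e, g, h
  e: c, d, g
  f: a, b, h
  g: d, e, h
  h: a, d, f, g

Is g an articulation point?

Deleting g leaves 1 component (was 1) (its neighbors d, e, h remain connected to each other), so g is not a cut vertex.

No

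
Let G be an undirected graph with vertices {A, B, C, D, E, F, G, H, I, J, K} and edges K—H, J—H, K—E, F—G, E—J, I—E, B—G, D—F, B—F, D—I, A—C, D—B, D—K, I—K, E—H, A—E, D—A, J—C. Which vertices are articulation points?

D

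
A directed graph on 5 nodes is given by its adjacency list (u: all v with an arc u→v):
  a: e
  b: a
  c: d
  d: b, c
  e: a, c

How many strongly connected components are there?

1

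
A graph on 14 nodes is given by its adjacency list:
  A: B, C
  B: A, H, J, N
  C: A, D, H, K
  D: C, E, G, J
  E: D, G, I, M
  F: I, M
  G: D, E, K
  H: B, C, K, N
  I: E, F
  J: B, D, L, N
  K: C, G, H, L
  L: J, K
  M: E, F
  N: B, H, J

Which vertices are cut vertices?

Removing E increases the component count from 1 to 2, so E is a cut vertex.
By contrast removing D leaves 1 component; it is not a cut vertex. No other vertex is a cut vertex either.

E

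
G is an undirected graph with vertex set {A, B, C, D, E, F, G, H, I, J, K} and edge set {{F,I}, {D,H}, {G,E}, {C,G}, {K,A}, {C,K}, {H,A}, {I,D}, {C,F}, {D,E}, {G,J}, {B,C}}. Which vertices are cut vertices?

C, G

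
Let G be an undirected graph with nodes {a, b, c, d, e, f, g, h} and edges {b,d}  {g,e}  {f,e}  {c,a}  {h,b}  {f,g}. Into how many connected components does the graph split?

3

Starting from a we can reach a, c. That is one component of size 2.
Starting from b we can reach b, d, h. That is one component of size 3.
Starting from e we can reach e, f, g. That is one component of size 3.
Total: 3 components.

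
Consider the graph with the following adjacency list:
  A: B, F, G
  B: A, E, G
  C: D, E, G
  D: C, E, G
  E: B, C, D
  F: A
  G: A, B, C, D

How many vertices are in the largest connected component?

7

Starting from A we can reach A, B, C, D, E, F, G. That is one component of size 7.
The largest has 7 vertices.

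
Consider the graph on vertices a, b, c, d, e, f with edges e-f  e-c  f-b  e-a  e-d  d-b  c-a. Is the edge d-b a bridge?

After removing d-b, the path d-e-f-b still connects them, so the edge is not a bridge.

No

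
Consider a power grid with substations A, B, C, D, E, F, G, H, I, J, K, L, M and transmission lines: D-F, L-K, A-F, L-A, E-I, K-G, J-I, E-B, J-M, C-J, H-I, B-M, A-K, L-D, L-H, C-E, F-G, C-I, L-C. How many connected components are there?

1

Starting from A we can reach A, B, C, D, E, F, G, H, I, J, K, L, M. That is one component of size 13.
Total: 1 component.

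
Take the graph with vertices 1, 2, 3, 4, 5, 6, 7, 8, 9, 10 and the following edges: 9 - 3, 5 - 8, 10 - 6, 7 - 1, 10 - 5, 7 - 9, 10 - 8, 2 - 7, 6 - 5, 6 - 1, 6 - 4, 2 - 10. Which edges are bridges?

The edges on the cycle 2-7-1-6-10-2 are not bridges since each lies on that cycle.
But removing 7 - 9 disconnects 7 from 9; removing 3 - 9 disconnects 3 from 9; removing 6 - 4 disconnects 6 from 4 — these are bridges.

3-9, 4-6, 7-9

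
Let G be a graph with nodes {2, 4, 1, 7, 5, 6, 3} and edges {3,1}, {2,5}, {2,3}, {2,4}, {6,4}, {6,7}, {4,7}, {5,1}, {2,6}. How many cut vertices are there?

1

Removing 2 increases the component count from 1 to 2, so 2 is a cut vertex.
By contrast removing 6 leaves 1 component; it is not a cut vertex. No other vertex is a cut vertex either.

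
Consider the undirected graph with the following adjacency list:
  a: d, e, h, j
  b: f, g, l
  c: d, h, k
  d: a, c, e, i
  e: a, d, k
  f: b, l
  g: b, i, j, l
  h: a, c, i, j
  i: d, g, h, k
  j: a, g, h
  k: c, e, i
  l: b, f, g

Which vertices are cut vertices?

g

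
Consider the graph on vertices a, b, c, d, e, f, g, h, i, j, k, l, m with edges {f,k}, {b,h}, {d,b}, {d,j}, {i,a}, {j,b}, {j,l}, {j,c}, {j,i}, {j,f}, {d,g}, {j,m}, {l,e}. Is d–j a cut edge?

After removing d–j, the path d-b-j still connects them, so the edge is not a bridge.

No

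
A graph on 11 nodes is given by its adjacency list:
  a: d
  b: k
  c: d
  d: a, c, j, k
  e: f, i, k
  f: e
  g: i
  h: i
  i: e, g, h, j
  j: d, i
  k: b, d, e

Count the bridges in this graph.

The edges on the cycle j-i-e-k-d-j are not bridges since each lies on that cycle.
But removing k-b disconnects k from b; removing i-g disconnects i from g; removing i-h disconnects i from h; removing f-e disconnects f from e — these are bridges.
In total 6 edges are bridges.

6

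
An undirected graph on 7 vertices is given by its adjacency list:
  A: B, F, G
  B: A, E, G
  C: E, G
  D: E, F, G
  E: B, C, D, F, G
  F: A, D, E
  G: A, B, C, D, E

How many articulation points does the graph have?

0

Removing A, for instance, still leaves 1 component. No single vertex removal increases the component count — the graph has no articulation points.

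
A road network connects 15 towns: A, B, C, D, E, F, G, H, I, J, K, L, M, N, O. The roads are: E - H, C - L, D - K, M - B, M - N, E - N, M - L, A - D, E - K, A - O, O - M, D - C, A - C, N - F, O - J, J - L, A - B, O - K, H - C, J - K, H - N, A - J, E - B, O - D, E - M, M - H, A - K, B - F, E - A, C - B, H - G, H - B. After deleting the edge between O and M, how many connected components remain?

2

O and M are still connected via O-A-E-M, so the component count stays at 2.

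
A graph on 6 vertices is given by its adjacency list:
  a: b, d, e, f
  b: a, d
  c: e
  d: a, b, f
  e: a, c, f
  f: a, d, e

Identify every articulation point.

Removing e increases the component count from 1 to 2, so e is a cut vertex.
By contrast removing d leaves 1 component; it is not a cut vertex. No other vertex is a cut vertex either.

e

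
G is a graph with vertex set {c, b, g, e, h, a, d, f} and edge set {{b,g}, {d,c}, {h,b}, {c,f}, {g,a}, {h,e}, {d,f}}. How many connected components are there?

2

Starting from c we can reach c, d, f. That is one component of size 3.
Starting from a we can reach a, b, e, g, h. That is one component of size 5.
Total: 2 components.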